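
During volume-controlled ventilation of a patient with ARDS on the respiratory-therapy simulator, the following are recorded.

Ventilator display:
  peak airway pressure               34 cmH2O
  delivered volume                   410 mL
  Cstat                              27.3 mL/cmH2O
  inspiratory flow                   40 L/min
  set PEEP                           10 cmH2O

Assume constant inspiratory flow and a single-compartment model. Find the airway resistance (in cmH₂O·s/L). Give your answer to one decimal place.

13.5

Flow: 40 L/min ÷ 60 = 0.6667 L/s.
Equation of motion (constant flow): PIP = Vt/C + R·V̇ + PEEP.
R·V̇ = PIP − Vt/C − PEEP = 34 − 410/27.3 − 10 = 34 − 15.018 − 10 = 8.982 cmH2O.
R = 8.982 / 0.6667 = 13.472 cmH2O·s/L.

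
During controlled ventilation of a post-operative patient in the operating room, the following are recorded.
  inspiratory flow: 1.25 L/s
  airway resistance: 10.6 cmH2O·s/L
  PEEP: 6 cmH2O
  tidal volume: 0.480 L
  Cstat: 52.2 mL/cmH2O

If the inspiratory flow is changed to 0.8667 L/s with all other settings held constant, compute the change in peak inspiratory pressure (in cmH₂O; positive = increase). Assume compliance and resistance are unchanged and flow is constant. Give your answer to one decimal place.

-4.1

PIP = Vt/C + R·V̇ + PEEP (constant-flow equation of motion).
Only the resistive term changes: ΔPIP = R × ΔV̇ = 10.6 × (0.8667 − 1.25) = 10.6 × -0.3833 = -4.063 cmH2O.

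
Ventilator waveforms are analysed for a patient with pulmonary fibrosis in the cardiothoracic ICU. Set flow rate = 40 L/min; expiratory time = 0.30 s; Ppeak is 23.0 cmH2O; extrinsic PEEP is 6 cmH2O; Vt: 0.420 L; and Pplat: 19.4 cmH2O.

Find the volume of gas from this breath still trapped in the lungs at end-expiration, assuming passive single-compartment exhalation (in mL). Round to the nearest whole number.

71

Flow: 40 L/min ÷ 60 = 0.6667 L/s.
R = (PIP − Pplat)/V̇ = (23.0 − 19.4) / 0.6667 = 3.6/0.6667 = 5.4 cmH2O·s/L.
C = Vt/(Pplat − PEEP) = 420.0 / (19.4 − 6) = 420.0/13.4 = 31.343 mL/cmH2O.
τ = R × C = 5.4 × 0.03134 L/cmH2O = 0.1692 s.
Fraction remaining = e^(−Te/τ) = e^(−0.30/0.1692) = 0.1698.
Trapped volume = 420.0 × 0.1698 = 71.316 mL.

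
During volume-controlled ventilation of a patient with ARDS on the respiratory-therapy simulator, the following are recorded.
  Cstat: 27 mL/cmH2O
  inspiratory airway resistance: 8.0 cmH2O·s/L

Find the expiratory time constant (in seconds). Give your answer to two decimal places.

τ = R × C = 8.0 × 27 mL/cmH2O = 8.0 × 0.027 L/cmH2O = 0.216 s.

0.22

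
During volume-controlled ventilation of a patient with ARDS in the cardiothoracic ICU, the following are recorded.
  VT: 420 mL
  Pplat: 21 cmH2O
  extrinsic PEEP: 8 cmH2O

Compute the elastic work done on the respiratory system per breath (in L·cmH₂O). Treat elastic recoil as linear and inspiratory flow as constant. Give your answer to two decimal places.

Elastic work ≈ ½ × (Pplat − PEEP) × Vt = 0.5 × (21 − 8) × 0.420 L = 0.5 × 13.0 × 0.420 = 2.73 L·cmH2O.

2.73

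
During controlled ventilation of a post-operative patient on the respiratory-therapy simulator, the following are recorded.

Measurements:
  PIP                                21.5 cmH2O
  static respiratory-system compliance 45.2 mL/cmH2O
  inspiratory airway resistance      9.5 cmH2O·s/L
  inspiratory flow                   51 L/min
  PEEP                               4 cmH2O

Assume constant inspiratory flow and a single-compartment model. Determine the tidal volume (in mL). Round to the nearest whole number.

426

Flow: 51 L/min ÷ 60 = 0.85 L/s.
Equation of motion (constant flow): PIP = Vt/C + R·V̇ + PEEP.
Vt/C = PIP − R·V̇ − PEEP = 21.5 − 8.075 − 4 = 9.425 cmH2O.
Vt = C × 9.425 = 45.2 × 9.425 = 426.01 mL.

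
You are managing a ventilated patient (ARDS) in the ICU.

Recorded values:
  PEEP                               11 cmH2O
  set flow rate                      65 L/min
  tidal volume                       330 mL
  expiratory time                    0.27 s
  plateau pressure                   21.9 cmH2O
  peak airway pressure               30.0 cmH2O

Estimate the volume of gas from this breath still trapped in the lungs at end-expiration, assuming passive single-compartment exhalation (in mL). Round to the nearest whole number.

100

Flow: 65 L/min ÷ 60 = 1.0833 L/s.
R = (PIP − Pplat)/V̇ = (30.0 − 21.9) / 1.0833 = 8.1/1.0833 = 7.477 cmH2O·s/L.
C = Vt/(Pplat − PEEP) = 330.0 / (21.9 − 11) = 330.0/10.9 = 30.275 mL/cmH2O.
τ = R × C = 7.477 × 0.03028 L/cmH2O = 0.2264 s.
Fraction remaining = e^(−Te/τ) = e^(−0.27/0.2264) = 0.3034.
Trapped volume = 330.0 × 0.3034 = 100.12 mL.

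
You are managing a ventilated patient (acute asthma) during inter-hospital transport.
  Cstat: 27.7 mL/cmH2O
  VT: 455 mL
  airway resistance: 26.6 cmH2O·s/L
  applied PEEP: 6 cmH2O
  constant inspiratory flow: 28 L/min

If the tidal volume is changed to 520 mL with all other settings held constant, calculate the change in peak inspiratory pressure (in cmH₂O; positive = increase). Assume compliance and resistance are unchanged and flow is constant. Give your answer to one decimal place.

2.3

PIP = Vt/C + R·V̇ + PEEP (constant-flow equation of motion).
Only the elastic term changes: ΔPIP = ΔVt / C = (520 − 455) / 27.7 = 2.347 cmH2O.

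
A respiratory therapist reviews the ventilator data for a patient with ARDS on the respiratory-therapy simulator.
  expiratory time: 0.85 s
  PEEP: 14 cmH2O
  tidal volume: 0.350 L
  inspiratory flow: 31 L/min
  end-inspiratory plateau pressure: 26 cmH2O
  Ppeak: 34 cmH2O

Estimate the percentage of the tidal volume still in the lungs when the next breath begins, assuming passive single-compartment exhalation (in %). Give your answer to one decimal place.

15.2

Flow: 31 L/min ÷ 60 = 0.5167 L/s.
R = (PIP − Pplat)/V̇ = (34 − 26) / 0.5167 = 8.0/0.5167 = 15.483 cmH2O·s/L.
C = Vt/(Pplat − PEEP) = 350.0 / (26 − 14) = 350.0/12.0 = 29.167 mL/cmH2O.
τ = R × C = 15.483 × 0.02917 L/cmH2O = 0.4516 s.
Fraction remaining at end-expiration = e^(−Te/τ) = e^(−0.85/0.4516) = 0.1523 → 15.23%.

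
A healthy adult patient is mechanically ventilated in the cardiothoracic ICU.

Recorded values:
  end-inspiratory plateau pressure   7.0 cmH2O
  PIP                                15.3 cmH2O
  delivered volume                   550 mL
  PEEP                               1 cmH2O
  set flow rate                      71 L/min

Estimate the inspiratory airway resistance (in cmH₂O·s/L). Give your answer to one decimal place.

7.0

Flow: 71 L/min ÷ 60 = 1.1833 L/s.
Raw = (PIP − Pplat) / flow = (15.3 − 7.0) / 1.1833 = 8.3 / 1.1833 = 7.014 cmH2O·s/L.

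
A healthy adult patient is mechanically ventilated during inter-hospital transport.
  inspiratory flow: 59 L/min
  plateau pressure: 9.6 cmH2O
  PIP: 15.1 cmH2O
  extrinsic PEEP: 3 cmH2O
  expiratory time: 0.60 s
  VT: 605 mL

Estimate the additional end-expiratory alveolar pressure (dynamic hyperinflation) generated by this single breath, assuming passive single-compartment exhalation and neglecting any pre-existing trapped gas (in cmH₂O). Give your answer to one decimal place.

Flow: 59 L/min ÷ 60 = 0.9833 L/s.
R = (PIP − Pplat)/V̇ = (15.1 − 9.6) / 0.9833 = 5.5/0.9833 = 5.593 cmH2O·s/L.
C = Vt/(Pplat − PEEP) = 605.0 / (9.6 − 3) = 605.0/6.6 = 91.667 mL/cmH2O.
τ = R × C = 5.593 × 0.09167 L/cmH2O = 0.5127 s.
Fraction remaining = e^(−Te/τ) = e^(−0.60/0.5127) = 0.3103; trapped volume = 605.0 × 0.3103 = 187.73 mL.
Additional alveolar pressure from trapping ≈ V_trapped / C = 187.73 / 91.667 = 2.048 cmH2O.

2.0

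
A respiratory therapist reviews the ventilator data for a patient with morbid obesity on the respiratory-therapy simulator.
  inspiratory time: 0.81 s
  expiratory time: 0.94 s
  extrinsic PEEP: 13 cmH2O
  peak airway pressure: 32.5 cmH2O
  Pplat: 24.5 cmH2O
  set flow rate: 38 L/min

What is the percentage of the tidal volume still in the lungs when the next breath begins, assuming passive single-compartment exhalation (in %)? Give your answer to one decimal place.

Flow: 38 L/min ÷ 60 = 0.6333 L/s.
Vt = flow × Ti = 0.6333 L/s × 0.81 s × 1000 mL/L = 512.97 mL.
R = (PIP − Pplat)/V̇ = (32.5 − 24.5) / 0.6333 = 8.0/0.6333 = 12.632 cmH2O·s/L.
C = Vt/(Pplat − PEEP) = 512.97 / (24.5 − 13) = 512.97/11.5 = 44.606 mL/cmH2O.
τ = R × C = 12.632 × 0.04461 L/cmH2O = 0.5635 s.
Fraction remaining at end-expiration = e^(−Te/τ) = e^(−0.94/0.5635) = 0.1886 → 18.86%.

18.9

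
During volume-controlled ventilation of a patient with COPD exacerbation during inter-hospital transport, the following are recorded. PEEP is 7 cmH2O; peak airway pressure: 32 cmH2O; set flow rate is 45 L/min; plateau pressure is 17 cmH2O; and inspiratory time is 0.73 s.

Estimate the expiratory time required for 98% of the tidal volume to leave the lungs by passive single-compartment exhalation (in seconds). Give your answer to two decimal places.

4.28

Flow: 45 L/min ÷ 60 = 0.75 L/s.
Vt = flow × Ti = 0.75 L/s × 0.73 s × 1000 mL/L = 547.5 mL.
R = (PIP − Pplat)/V̇ = (32 − 17) / 0.75 = 15.0/0.75 = 20.0 cmH2O·s/L.
C = Vt/(Pplat − PEEP) = 547.5 / (17 − 7) = 547.5/10.0 = 54.75 mL/cmH2O.
τ = R × C = 20.0 × 0.05475 L/cmH2O = 1.095 s.
t = −τ·ln(1 − 0.98) = −1.095·ln(0.02) = 4.284 s.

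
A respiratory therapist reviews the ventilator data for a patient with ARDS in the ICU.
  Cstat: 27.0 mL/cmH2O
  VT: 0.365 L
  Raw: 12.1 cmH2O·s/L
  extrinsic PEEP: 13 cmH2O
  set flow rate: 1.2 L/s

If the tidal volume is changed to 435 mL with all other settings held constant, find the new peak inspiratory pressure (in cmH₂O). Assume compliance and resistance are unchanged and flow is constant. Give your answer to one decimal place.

43.6

PIP = Vt/C + R·V̇ + PEEP (constant-flow equation of motion).
Only the elastic term changes: ΔPIP = ΔVt / C = (435 − 365) / 27.0 = 2.593 cmH2O.
Original PIP = 365/27.0 + 12.1×1.2 + 13 = 41.039 cmH2O; new PIP = 41.039 + (2.593) = 43.632 cmH2O.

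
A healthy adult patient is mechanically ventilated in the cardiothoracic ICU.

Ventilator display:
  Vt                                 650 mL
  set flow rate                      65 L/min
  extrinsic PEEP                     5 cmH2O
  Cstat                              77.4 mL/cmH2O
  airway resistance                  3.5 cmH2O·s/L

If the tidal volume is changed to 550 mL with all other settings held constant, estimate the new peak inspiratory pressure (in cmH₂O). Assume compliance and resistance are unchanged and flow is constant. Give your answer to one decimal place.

15.9

Flow: 65 L/min ÷ 60 = 1.0833 L/s.
PIP = Vt/C + R·V̇ + PEEP (constant-flow equation of motion).
Only the elastic term changes: ΔPIP = ΔVt / C = (550 − 650) / 77.4 = -1.292 cmH2O.
Original PIP = 650/77.4 + 3.5×1.0833 + 5 = 17.189 cmH2O; new PIP = 17.189 + (-1.292) = 15.897 cmH2O.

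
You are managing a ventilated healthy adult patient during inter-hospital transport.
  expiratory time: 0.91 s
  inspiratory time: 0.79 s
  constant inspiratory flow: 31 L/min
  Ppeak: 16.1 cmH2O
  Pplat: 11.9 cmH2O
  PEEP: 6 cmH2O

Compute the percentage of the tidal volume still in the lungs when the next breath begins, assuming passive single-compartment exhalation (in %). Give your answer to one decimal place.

19.8

Flow: 31 L/min ÷ 60 = 0.5167 L/s.
Vt = flow × Ti = 0.5167 L/s × 0.79 s × 1000 mL/L = 408.19 mL.
R = (PIP − Pplat)/V̇ = (16.1 − 11.9) / 0.5167 = 4.2/0.5167 = 8.129 cmH2O·s/L.
C = Vt/(Pplat − PEEP) = 408.19 / (11.9 − 6) = 408.19/5.9 = 69.185 mL/cmH2O.
τ = R × C = 8.129 × 0.06919 L/cmH2O = 0.5624 s.
Fraction remaining at end-expiration = e^(−Te/τ) = e^(−0.91/0.5624) = 0.1983 → 19.83%.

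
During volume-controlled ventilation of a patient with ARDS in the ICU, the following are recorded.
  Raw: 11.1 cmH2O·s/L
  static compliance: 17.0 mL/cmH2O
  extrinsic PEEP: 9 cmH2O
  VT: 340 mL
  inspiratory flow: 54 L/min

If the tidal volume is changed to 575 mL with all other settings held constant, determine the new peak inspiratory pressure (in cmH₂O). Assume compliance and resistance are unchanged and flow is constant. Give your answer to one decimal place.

Flow: 54 L/min ÷ 60 = 0.9 L/s.
PIP = Vt/C + R·V̇ + PEEP (constant-flow equation of motion).
Only the elastic term changes: ΔPIP = ΔVt / C = (575 − 340) / 17.0 = 13.824 cmH2O.
Original PIP = 340/17.0 + 11.1×0.9 + 9 = 38.99 cmH2O; new PIP = 38.99 + (13.824) = 52.814 cmH2O.

52.8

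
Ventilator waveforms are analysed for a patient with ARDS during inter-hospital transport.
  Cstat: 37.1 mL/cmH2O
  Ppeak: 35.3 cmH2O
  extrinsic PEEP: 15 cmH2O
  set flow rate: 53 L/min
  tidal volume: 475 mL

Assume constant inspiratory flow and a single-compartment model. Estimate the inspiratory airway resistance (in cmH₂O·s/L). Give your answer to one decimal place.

8.5

Flow: 53 L/min ÷ 60 = 0.8833 L/s.
Equation of motion (constant flow): PIP = Vt/C + R·V̇ + PEEP.
R·V̇ = PIP − Vt/C − PEEP = 35.3 − 475/37.1 − 15 = 35.3 − 12.803 − 15 = 7.497 cmH2O.
R = 7.497 / 0.8833 = 8.487 cmH2O·s/L.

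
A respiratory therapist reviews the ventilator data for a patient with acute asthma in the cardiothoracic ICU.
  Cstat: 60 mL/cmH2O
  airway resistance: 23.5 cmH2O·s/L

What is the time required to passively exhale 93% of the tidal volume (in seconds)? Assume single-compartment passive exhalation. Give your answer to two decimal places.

3.75

τ = R × C = 23.5 × 60 mL/cmH2O = 23.5 × 0.060 L/cmH2O = 1.41 s.
Exhaled fraction f = 1 − e^(−t/τ) → t = −τ·ln(1 − f) = −1.41·ln(0.07) = 3.75 s.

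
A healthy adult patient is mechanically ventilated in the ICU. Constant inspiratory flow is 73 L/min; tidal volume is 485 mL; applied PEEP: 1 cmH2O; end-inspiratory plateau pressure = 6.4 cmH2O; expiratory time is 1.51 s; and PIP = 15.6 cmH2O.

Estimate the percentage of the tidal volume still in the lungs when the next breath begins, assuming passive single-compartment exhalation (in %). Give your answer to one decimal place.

10.8

Flow: 73 L/min ÷ 60 = 1.2167 L/s.
R = (PIP − Pplat)/V̇ = (15.6 − 6.4) / 1.2167 = 9.2/1.2167 = 7.561 cmH2O·s/L.
C = Vt/(Pplat − PEEP) = 485.0 / (6.4 − 1) = 485.0/5.4 = 89.815 mL/cmH2O.
τ = R × C = 7.561 × 0.08982 L/cmH2O = 0.6791 s.
Fraction remaining at end-expiration = e^(−Te/τ) = e^(−1.51/0.6791) = 0.1082 → 10.82%.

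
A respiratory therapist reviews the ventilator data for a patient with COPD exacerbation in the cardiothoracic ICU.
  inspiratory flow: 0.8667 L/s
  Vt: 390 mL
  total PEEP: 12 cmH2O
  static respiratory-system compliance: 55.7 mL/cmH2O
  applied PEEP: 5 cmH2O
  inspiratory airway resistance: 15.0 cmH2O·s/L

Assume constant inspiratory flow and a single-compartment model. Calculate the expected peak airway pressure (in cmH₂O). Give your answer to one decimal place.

32.0

Total PEEP = 12 cmH2O (set 5 + intrinsic 7); this is the baseline alveolar pressure.
Equation of motion (constant flow): PIP = Vt/C + R·V̇ + PEEP.
PIP = 390/55.7 + 15.0×0.8667 + 12 = 7.002 + 13.001 + 12 = 32.003 cmH2O.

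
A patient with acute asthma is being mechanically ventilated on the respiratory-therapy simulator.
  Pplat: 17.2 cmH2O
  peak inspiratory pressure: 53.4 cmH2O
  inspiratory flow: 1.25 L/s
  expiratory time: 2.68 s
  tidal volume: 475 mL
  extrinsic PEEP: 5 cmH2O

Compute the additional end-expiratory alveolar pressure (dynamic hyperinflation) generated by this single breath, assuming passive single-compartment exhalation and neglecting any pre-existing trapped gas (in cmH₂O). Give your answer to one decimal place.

1.1

R = (PIP − Pplat)/V̇ = (53.4 − 17.2) / 1.25 = 36.2/1.25 = 28.96 cmH2O·s/L.
C = Vt/(Pplat − PEEP) = 475.0 / (17.2 − 5) = 475.0/12.2 = 38.934 mL/cmH2O.
τ = R × C = 28.96 × 0.03893 L/cmH2O = 1.127 s.
Fraction remaining = e^(−Te/τ) = e^(−2.68/1.127) = 0.09274; trapped volume = 475.0 × 0.09274 = 44.052 mL.
Additional alveolar pressure from trapping ≈ V_trapped / C = 44.052 / 38.934 = 1.131 cmH2O.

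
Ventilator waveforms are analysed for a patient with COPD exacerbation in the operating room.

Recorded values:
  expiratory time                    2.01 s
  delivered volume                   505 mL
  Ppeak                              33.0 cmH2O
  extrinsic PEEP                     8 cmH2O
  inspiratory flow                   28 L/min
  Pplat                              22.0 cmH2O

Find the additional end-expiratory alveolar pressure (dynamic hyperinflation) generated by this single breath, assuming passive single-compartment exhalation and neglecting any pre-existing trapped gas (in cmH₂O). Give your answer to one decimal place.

1.3

Flow: 28 L/min ÷ 60 = 0.4667 L/s.
R = (PIP − Pplat)/V̇ = (33.0 − 22.0) / 0.4667 = 11.0/0.4667 = 23.57 cmH2O·s/L.
C = Vt/(Pplat − PEEP) = 505.0 / (22.0 − 8) = 505.0/14.0 = 36.071 mL/cmH2O.
τ = R × C = 23.57 × 0.03607 L/cmH2O = 0.8502 s.
Fraction remaining = e^(−Te/τ) = e^(−2.01/0.8502) = 0.09403; trapped volume = 505.0 × 0.09403 = 47.485 mL.
Additional alveolar pressure from trapping ≈ V_trapped / C = 47.485 / 36.071 = 1.316 cmH2O.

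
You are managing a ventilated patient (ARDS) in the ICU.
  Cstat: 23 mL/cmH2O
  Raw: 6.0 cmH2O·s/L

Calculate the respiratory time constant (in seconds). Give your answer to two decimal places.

0.14

τ = R × C = 6.0 × 23 mL/cmH2O = 6.0 × 0.023 L/cmH2O = 0.138 s.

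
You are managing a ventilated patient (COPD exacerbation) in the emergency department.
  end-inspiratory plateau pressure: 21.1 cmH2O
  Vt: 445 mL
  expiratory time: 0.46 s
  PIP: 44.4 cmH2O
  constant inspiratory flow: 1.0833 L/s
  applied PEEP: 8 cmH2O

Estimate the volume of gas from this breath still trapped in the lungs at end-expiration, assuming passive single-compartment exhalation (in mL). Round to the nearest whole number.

237

R = (PIP − Pplat)/V̇ = (44.4 − 21.1) / 1.0833 = 23.3/1.0833 = 21.508 cmH2O·s/L.
C = Vt/(Pplat − PEEP) = 445.0 / (21.1 − 8) = 445.0/13.1 = 33.969 mL/cmH2O.
τ = R × C = 21.508 × 0.03397 L/cmH2O = 0.7306 s.
Fraction remaining = e^(−Te/τ) = e^(−0.46/0.7306) = 0.5328.
Trapped volume = 445.0 × 0.5328 = 237.1 mL.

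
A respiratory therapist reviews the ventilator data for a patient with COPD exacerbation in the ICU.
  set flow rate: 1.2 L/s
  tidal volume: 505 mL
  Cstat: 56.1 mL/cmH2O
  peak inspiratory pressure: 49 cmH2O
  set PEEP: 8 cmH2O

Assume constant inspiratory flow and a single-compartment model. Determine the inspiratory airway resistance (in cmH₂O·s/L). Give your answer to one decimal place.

26.7

Equation of motion (constant flow): PIP = Vt/C + R·V̇ + PEEP.
R·V̇ = PIP − Vt/C − PEEP = 49 − 505/56.1 − 8 = 49 − 9.002 − 8 = 31.998 cmH2O.
R = 31.998 / 1.2 = 26.665 cmH2O·s/L.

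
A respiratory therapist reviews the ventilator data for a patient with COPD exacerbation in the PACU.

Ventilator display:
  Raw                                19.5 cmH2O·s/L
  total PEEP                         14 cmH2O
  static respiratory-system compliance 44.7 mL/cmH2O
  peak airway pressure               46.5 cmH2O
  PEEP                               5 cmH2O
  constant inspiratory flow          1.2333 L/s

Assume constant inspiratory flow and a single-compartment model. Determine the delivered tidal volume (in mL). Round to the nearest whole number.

378

Total PEEP = 14 cmH2O (set 5 + intrinsic 9); this is the baseline alveolar pressure.
Equation of motion (constant flow): PIP = Vt/C + R·V̇ + PEEP.
Vt/C = PIP − R·V̇ − PEEP = 46.5 − 24.049 − 14 = 8.451 cmH2O.
Vt = C × 8.451 = 44.7 × 8.451 = 377.76 mL.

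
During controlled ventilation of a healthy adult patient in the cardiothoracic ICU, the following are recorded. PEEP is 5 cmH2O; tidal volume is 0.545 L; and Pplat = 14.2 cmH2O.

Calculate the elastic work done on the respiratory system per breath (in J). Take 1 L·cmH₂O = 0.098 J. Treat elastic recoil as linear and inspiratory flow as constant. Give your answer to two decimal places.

Elastic work ≈ ½ × (Pplat − PEEP) × Vt = 0.5 × (14.2 − 5) × 0.545 L = 0.5 × 9.2 × 0.545 = 2.507 L·cmH2O.
× 0.098 J/(L·cmH2O) → 0.2457 J.

0.25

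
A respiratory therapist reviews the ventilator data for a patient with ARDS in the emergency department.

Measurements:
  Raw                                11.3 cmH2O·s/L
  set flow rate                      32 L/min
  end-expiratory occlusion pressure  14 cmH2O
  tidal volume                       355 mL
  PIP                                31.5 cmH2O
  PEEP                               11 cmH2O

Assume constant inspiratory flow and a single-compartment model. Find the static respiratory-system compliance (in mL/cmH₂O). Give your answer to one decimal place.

Flow: 32 L/min ÷ 60 = 0.5333 L/s.
Total PEEP = 14 cmH2O (set 11 + intrinsic 3); this is the baseline alveolar pressure.
Equation of motion (constant flow): PIP = Vt/C + R·V̇ + PEEP.
Vt/C = PIP − R·V̇ − PEEP = 31.5 − 11.3×0.5333 − 14 = 31.5 − 6.026 − 14 = 11.474 cmH2O.
C = Vt / 11.474 = 355 / 11.474 = 30.94 mL/cmH2O.

30.9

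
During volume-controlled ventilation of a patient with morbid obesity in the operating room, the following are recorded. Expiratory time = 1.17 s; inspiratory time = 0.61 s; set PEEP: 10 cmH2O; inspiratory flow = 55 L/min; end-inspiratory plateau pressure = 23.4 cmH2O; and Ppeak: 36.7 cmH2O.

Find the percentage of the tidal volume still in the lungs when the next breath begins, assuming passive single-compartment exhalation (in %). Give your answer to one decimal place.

Flow: 55 L/min ÷ 60 = 0.9167 L/s.
Vt = flow × Ti = 0.9167 L/s × 0.61 s × 1000 mL/L = 559.19 mL.
R = (PIP − Pplat)/V̇ = (36.7 − 23.4) / 0.9167 = 13.3/0.9167 = 14.509 cmH2O·s/L.
C = Vt/(Pplat − PEEP) = 559.19 / (23.4 − 10) = 559.19/13.4 = 41.731 mL/cmH2O.
τ = R × C = 14.509 × 0.04173 L/cmH2O = 0.6055 s.
Fraction remaining at end-expiration = e^(−Te/τ) = e^(−1.17/0.6055) = 0.1448 → 14.48%.

14.5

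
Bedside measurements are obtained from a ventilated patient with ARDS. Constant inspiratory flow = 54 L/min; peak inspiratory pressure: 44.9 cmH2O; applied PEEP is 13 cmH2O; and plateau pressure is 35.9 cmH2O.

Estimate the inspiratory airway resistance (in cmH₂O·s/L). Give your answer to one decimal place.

Flow: 54 L/min ÷ 60 = 0.9 L/s.
Raw = (PIP − Pplat) / flow = (44.9 − 35.9) / 0.9 = 9.0 / 0.9 = 10.0 cmH2O·s/L.

10.0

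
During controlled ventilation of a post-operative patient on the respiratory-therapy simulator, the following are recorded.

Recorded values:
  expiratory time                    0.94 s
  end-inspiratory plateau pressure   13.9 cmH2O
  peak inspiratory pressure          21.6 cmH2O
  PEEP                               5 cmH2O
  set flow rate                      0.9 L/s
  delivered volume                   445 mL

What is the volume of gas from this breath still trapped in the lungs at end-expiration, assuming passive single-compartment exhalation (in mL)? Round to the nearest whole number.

49

R = (PIP − Pplat)/V̇ = (21.6 − 13.9) / 0.9 = 7.7/0.9 = 8.556 cmH2O·s/L.
C = Vt/(Pplat − PEEP) = 445.0 / (13.9 − 5) = 445.0/8.9 = 50.0 mL/cmH2O.
τ = R × C = 8.556 × 0.05 L/cmH2O = 0.4278 s.
Fraction remaining = e^(−Te/τ) = e^(−0.94/0.4278) = 0.1111.
Trapped volume = 445.0 × 0.1111 = 49.44 mL.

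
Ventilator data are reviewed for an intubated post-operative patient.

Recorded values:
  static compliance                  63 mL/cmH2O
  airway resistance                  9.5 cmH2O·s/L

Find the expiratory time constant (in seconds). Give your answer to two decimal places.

0.60

τ = R × C = 9.5 × 63 mL/cmH2O = 9.5 × 0.063 L/cmH2O = 0.5985 s.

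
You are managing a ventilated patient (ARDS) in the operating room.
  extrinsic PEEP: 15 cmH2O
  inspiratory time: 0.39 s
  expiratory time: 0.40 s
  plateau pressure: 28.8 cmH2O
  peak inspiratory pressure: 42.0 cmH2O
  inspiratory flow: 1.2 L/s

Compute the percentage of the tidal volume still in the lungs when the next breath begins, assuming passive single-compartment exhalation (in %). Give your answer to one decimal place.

Vt = flow × Ti = 1.2 L/s × 0.39 s × 1000 mL/L = 468.0 mL.
R = (PIP − Pplat)/V̇ = (42.0 − 28.8) / 1.2 = 13.2/1.2 = 11.0 cmH2O·s/L.
C = Vt/(Pplat − PEEP) = 468.0 / (28.8 − 15) = 468.0/13.8 = 33.913 mL/cmH2O.
τ = R × C = 11.0 × 0.03391 L/cmH2O = 0.373 s.
Fraction remaining at end-expiration = e^(−Te/τ) = e^(−0.40/0.373) = 0.3422 → 34.22%.

34.2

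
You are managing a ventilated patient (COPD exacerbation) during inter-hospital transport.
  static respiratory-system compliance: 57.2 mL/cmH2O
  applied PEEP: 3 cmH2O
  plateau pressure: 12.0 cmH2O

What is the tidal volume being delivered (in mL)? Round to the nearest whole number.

515

Vt = Cstat × (Pplat − PEEP) = 57.2 × (12.0 − 3) = 57.2 × 9.0 = 514.8 mL.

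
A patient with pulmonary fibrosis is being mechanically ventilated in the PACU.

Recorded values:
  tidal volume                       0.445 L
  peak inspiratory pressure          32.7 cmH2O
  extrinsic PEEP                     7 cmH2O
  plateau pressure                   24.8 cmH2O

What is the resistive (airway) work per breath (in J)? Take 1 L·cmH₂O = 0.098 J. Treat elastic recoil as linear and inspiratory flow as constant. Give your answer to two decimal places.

0.34

With constant inspiratory flow the resistive pressure is constant at PIP − Pplat = 32.7 − 24.8 = 7.9 cmH2O, so resistive work = 7.9 × 0.445 = 3.516 L·cmH2O.
× 0.098 J/(L·cmH2O) → 0.3446 J.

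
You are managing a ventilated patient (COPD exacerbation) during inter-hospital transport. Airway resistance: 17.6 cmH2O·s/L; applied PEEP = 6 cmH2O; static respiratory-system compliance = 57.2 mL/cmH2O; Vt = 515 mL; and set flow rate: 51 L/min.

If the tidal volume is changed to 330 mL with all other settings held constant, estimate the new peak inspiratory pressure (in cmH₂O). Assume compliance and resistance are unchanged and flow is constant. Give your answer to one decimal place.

Flow: 51 L/min ÷ 60 = 0.85 L/s.
PIP = Vt/C + R·V̇ + PEEP (constant-flow equation of motion).
Only the elastic term changes: ΔPIP = ΔVt / C = (330 − 515) / 57.2 = -3.234 cmH2O.
Original PIP = 515/57.2 + 17.6×0.85 + 6 = 29.963 cmH2O; new PIP = 29.963 + (-3.234) = 26.729 cmH2O.

26.7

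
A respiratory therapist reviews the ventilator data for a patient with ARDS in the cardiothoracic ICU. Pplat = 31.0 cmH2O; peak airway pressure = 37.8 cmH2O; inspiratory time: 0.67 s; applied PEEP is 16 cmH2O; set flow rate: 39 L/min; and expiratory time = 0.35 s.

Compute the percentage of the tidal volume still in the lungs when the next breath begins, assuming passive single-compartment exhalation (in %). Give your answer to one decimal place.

Flow: 39 L/min ÷ 60 = 0.65 L/s.
Vt = flow × Ti = 0.65 L/s × 0.67 s × 1000 mL/L = 435.5 mL.
R = (PIP − Pplat)/V̇ = (37.8 − 31.0) / 0.65 = 6.8/0.65 = 10.462 cmH2O·s/L.
C = Vt/(Pplat − PEEP) = 435.5 / (31.0 − 16) = 435.5/15.0 = 29.033 mL/cmH2O.
τ = R × C = 10.462 × 0.02903 L/cmH2O = 0.3037 s.
Fraction remaining at end-expiration = e^(−Te/τ) = e^(−0.35/0.3037) = 0.3159 → 31.59%.

31.6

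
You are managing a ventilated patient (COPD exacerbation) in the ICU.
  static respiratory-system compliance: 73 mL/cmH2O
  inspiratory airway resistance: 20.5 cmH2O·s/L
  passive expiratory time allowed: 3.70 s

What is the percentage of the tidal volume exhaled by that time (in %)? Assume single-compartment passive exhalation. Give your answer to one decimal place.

91.6

τ = R × C = 20.5 × 73 mL/cmH2O = 20.5 × 0.073 L/cmH2O = 1.497 s.
Passive exhalation: V(t)/V₀ = e^(−t/τ) = e^(−3.70/1.497) = 0.08445.
Fraction exhaled = 1 − 0.08445 = 0.9156 → 91.56%.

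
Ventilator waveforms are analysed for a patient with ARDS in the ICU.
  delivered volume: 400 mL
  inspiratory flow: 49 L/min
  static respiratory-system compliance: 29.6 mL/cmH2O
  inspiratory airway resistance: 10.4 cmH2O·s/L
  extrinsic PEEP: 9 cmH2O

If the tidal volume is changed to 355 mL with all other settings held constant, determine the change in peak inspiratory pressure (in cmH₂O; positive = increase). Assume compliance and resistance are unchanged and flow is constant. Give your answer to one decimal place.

PIP = Vt/C + R·V̇ + PEEP (constant-flow equation of motion).
Only the elastic term changes: ΔPIP = ΔVt / C = (355 − 400) / 29.6 = -1.52 cmH2O.

-1.5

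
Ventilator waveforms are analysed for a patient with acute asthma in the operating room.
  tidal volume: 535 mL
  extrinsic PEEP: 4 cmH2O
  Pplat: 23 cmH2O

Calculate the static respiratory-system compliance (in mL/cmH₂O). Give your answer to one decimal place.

Cstat = Vt / (Pplat − PEEP) = 535 / (23 − 4) = 535 / 19.0 = 28.158 mL/cmH2O.

28.2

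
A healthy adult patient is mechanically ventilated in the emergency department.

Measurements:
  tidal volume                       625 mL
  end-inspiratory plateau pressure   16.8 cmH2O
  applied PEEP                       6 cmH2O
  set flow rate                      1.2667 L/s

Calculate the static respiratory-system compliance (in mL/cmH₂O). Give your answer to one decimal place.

Cstat = Vt / (Pplat − PEEP) = 625 / (16.8 − 6) = 625 / 10.8 = 57.87 mL/cmH2O.

57.9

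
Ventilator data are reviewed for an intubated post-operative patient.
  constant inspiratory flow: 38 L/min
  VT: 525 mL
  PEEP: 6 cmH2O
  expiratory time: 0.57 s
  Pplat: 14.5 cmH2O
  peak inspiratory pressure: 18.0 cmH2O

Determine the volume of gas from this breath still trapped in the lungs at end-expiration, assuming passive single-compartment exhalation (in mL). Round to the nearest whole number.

99

Flow: 38 L/min ÷ 60 = 0.6333 L/s.
R = (PIP − Pplat)/V̇ = (18.0 − 14.5) / 0.6333 = 3.5/0.6333 = 5.527 cmH2O·s/L.
C = Vt/(Pplat − PEEP) = 525.0 / (14.5 − 6) = 525.0/8.5 = 61.765 mL/cmH2O.
τ = R × C = 5.527 × 0.06177 L/cmH2O = 0.3414 s.
Fraction remaining = e^(−Te/τ) = e^(−0.57/0.3414) = 0.1883.
Trapped volume = 525.0 × 0.1883 = 98.858 mL.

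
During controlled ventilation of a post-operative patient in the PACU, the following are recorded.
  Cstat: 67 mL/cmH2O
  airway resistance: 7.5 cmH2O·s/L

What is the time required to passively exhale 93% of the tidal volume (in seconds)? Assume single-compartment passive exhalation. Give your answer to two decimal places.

1.34

τ = R × C = 7.5 × 67 mL/cmH2O = 7.5 × 0.067 L/cmH2O = 0.5025 s.
Exhaled fraction f = 1 − e^(−t/τ) → t = −τ·ln(1 − f) = −0.5025·ln(0.07) = 1.336 s.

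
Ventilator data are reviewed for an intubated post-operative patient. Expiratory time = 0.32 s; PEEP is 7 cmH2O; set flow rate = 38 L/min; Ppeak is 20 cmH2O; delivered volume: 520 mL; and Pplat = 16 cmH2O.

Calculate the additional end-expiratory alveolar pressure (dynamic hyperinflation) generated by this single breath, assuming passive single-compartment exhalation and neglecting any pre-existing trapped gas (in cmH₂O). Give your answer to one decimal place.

Flow: 38 L/min ÷ 60 = 0.6333 L/s.
R = (PIP − Pplat)/V̇ = (20 − 16) / 0.6333 = 4.0/0.6333 = 6.316 cmH2O·s/L.
C = Vt/(Pplat − PEEP) = 520.0 / (16 − 7) = 520.0/9.0 = 57.778 mL/cmH2O.
τ = R × C = 6.316 × 0.05778 L/cmH2O = 0.3649 s.
Fraction remaining = e^(−Te/τ) = e^(−0.32/0.3649) = 0.416; trapped volume = 520.0 × 0.416 = 216.32 mL.
Additional alveolar pressure from trapping ≈ V_trapped / C = 216.32 / 57.778 = 3.744 cmH2O.

3.7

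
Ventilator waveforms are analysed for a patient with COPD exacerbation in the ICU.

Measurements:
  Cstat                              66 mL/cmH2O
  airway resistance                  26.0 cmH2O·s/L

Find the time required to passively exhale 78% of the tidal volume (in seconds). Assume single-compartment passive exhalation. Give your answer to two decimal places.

τ = R × C = 26.0 × 66 mL/cmH2O = 26.0 × 0.066 L/cmH2O = 1.716 s.
Exhaled fraction f = 1 − e^(−t/τ) → t = −τ·ln(1 − f) = −1.716·ln(0.22) = 2.598 s.

2.60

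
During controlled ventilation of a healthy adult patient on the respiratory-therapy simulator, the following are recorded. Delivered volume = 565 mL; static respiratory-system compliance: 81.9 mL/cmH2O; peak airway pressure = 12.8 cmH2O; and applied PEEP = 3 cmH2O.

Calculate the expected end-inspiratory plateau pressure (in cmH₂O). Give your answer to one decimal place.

9.9

Pplat = PEEP + Vt / Cstat = 3 + 565 / 81.9 = 3 + 6.899 = 9.899 cmH2O.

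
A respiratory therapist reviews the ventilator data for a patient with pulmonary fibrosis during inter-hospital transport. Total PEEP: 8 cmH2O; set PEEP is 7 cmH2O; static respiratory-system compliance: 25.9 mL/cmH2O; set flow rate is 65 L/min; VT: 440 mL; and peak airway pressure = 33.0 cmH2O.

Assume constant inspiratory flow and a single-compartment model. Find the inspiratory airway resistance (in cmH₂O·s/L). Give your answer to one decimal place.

7.4

Flow: 65 L/min ÷ 60 = 1.0833 L/s.
Total PEEP = 8 cmH2O (set 7 + intrinsic 1); this is the baseline alveolar pressure.
Equation of motion (constant flow): PIP = Vt/C + R·V̇ + PEEP.
R·V̇ = PIP − Vt/C − PEEP = 33.0 − 440/25.9 − 8 = 33.0 − 16.988 − 8 = 8.012 cmH2O.
R = 8.012 / 1.0833 = 7.396 cmH2O·s/L.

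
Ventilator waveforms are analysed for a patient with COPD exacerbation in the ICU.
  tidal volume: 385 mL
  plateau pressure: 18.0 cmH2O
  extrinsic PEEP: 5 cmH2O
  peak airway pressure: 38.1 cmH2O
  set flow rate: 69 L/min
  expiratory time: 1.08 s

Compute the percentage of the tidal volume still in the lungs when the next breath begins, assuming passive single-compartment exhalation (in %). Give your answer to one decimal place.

Flow: 69 L/min ÷ 60 = 1.15 L/s.
R = (PIP − Pplat)/V̇ = (38.1 − 18.0) / 1.15 = 20.1/1.15 = 17.478 cmH2O·s/L.
C = Vt/(Pplat − PEEP) = 385.0 / (18.0 − 5) = 385.0/13.0 = 29.615 mL/cmH2O.
τ = R × C = 17.478 × 0.02962 L/cmH2O = 0.5177 s.
Fraction remaining at end-expiration = e^(−Te/τ) = e^(−1.08/0.5177) = 0.1242 → 12.42%.

12.4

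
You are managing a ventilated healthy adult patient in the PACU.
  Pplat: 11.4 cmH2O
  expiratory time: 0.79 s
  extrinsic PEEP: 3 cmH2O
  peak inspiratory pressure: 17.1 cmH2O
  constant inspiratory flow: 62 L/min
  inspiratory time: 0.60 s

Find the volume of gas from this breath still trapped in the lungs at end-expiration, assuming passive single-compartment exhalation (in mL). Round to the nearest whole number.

89

Flow: 62 L/min ÷ 60 = 1.0333 L/s.
Vt = flow × Ti = 1.0333 L/s × 0.60 s × 1000 mL/L = 619.98 mL.
R = (PIP − Pplat)/V̇ = (17.1 − 11.4) / 1.0333 = 5.7/1.0333 = 5.516 cmH2O·s/L.
C = Vt/(Pplat − PEEP) = 619.98 / (11.4 − 3) = 619.98/8.4 = 73.807 mL/cmH2O.
τ = R × C = 5.516 × 0.07381 L/cmH2O = 0.4071 s.
Fraction remaining = e^(−Te/τ) = e^(−0.79/0.4071) = 0.1436.
Trapped volume = 619.98 × 0.1436 = 89.029 mL.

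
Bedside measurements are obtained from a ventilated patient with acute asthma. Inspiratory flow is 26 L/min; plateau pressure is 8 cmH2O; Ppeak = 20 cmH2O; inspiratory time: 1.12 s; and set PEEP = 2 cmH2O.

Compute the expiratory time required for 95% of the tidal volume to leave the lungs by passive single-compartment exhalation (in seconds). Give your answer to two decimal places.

Flow: 26 L/min ÷ 60 = 0.4333 L/s.
Vt = flow × Ti = 0.4333 L/s × 1.12 s × 1000 mL/L = 485.3 mL.
R = (PIP − Pplat)/V̇ = (20 − 8) / 0.4333 = 12.0/0.4333 = 27.694 cmH2O·s/L.
C = Vt/(Pplat − PEEP) = 485.3 / (8 − 2) = 485.3/6.0 = 80.883 mL/cmH2O.
τ = R × C = 27.694 × 0.08088 L/cmH2O = 2.24 s.
t = −τ·ln(1 − 0.95) = −2.24·ln(0.05) = 6.71 s.

6.71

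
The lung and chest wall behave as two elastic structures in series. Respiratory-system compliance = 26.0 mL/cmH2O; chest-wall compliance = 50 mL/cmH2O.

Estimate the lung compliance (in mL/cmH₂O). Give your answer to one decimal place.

54.2

1/CL = 1/Crs − 1/Ccw.
1/CL = 1/26.0 − 1/50 = 0.01846.
CL = 54.171 mL/cmH2O.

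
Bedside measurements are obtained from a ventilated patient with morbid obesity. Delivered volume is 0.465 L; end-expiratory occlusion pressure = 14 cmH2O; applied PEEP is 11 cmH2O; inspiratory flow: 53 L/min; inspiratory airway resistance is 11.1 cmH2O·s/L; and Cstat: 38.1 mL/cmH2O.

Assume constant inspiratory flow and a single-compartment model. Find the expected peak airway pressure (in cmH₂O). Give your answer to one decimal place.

Flow: 53 L/min ÷ 60 = 0.8833 L/s.
Total PEEP = 14 cmH2O (set 11 + intrinsic 3); this is the baseline alveolar pressure.
Equation of motion (constant flow): PIP = Vt/C + R·V̇ + PEEP.
PIP = 465/38.1 + 11.1×0.8833 + 14 = 12.205 + 9.805 + 14 = 36.01 cmH2O.

36.0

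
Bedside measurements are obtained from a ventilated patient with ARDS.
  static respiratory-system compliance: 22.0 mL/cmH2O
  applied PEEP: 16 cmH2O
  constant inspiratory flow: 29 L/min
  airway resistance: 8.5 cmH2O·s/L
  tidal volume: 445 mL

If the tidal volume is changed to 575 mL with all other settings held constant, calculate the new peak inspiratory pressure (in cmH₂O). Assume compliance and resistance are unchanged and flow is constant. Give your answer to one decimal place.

Flow: 29 L/min ÷ 60 = 0.4833 L/s.
PIP = Vt/C + R·V̇ + PEEP (constant-flow equation of motion).
Only the elastic term changes: ΔPIP = ΔVt / C = (575 − 445) / 22.0 = 5.909 cmH2O.
Original PIP = 445/22.0 + 8.5×0.4833 + 16 = 40.335 cmH2O; new PIP = 40.335 + (5.909) = 46.244 cmH2O.

46.2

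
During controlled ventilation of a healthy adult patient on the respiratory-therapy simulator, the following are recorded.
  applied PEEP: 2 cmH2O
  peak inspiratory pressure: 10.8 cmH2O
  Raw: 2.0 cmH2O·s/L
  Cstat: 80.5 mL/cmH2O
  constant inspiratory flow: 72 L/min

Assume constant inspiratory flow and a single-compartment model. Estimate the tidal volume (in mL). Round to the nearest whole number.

515

Flow: 72 L/min ÷ 60 = 1.2 L/s.
Equation of motion (constant flow): PIP = Vt/C + R·V̇ + PEEP.
Vt/C = PIP − R·V̇ − PEEP = 10.8 − 2.4 − 2 = 6.4 cmH2O.
Vt = C × 6.4 = 80.5 × 6.4 = 515.2 mL.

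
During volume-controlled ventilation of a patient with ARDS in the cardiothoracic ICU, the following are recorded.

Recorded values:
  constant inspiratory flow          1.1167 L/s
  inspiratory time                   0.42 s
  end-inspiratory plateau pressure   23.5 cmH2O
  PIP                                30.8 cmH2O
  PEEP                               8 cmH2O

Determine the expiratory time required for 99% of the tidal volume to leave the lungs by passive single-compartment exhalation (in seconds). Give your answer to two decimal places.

0.91

Vt = flow × Ti = 1.1167 L/s × 0.42 s × 1000 mL/L = 469.01 mL.
R = (PIP − Pplat)/V̇ = (30.8 − 23.5) / 1.1167 = 7.3/1.1167 = 6.537 cmH2O·s/L.
C = Vt/(Pplat − PEEP) = 469.01 / (23.5 − 8) = 469.01/15.5 = 30.259 mL/cmH2O.
τ = R × C = 6.537 × 0.03026 L/cmH2O = 0.1978 s.
t = −τ·ln(1 − 0.99) = −0.1978·ln(0.01) = 0.9109 s.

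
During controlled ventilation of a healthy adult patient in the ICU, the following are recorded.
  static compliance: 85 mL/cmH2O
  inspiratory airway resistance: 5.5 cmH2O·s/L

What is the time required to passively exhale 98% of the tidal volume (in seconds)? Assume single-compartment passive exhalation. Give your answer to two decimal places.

1.83

τ = R × C = 5.5 × 85 mL/cmH2O = 5.5 × 0.085 L/cmH2O = 0.4675 s.
Exhaled fraction f = 1 − e^(−t/τ) → t = −τ·ln(1 − f) = −0.4675·ln(0.02) = 1.829 s.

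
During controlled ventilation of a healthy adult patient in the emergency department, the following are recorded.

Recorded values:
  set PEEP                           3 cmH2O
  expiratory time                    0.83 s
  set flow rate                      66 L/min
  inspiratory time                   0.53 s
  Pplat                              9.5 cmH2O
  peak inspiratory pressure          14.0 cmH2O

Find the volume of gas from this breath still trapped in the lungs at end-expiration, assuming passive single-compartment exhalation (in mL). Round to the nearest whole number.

Flow: 66 L/min ÷ 60 = 1.1 L/s.
Vt = flow × Ti = 1.1 L/s × 0.53 s × 1000 mL/L = 583.0 mL.
R = (PIP − Pplat)/V̇ = (14.0 − 9.5) / 1.1 = 4.5/1.1 = 4.091 cmH2O·s/L.
C = Vt/(Pplat − PEEP) = 583.0 / (9.5 − 3) = 583.0/6.5 = 89.692 mL/cmH2O.
τ = R × C = 4.091 × 0.08969 L/cmH2O = 0.3669 s.
Fraction remaining = e^(−Te/τ) = e^(−0.83/0.3669) = 0.1041.
Trapped volume = 583.0 × 0.1041 = 60.69 mL.

61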